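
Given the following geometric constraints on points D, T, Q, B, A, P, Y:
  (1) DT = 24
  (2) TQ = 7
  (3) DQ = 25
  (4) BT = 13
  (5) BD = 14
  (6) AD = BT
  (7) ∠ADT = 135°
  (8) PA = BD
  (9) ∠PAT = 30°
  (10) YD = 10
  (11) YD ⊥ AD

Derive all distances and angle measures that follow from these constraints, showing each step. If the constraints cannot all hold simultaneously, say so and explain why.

The constraints are consistent.

From the given relations:
  AD = BT = 13
  PA = BD = 14

Step 1: From TD = 24, DA = 13, and ∠TDA = 135°, by the law of cosines:
  TA² = TD² + DA² - 2·TD·DA·cos(135°) = 576 + 169 + 441.2 = 1186
  TA ≈ 34.44

Step 2: From AD = 13, DY = 10, and ∠ADY = 90°, by the law of cosines:
  AY² = AD² + DY² - 2·AD·DY·cos(90°) = 169 + 100 - 0 = 269
  AY ≈ 16.4

Step 3: From DB = 14, DT = 24, BT = 13, by the inverse law of cosines:
  cos(∠BDT) = (DB² + DT² - BT²) / (2·DB·DT)
  ∠BDT = 26.19°

Step 4: From DQ = 25, DT = 24, QT = 7, by the inverse law of cosines:
  cos(∠QDT) = (DQ² + DT² - QT²) / (2·DQ·DT)
  ∠QDT = 16.26°

Step 5: From TB = 13, TD = 24, BD = 14, by the inverse law of cosines:
  cos(∠BTD) = (TB² + TD² - BD²) / (2·TB·TD)
  ∠BTD = 28.38°

Step 6: From TD = 24, TQ = 7, DQ = 25, by the inverse law of cosines:
  cos(∠DTQ) = (TD² + TQ² - DQ²) / (2·TD·TQ)
  ∠DTQ = 90°

Step 7: From QD = 25, QT = 7, DT = 24, by the inverse law of cosines:
  cos(∠DQT) = (QD² + QT² - DT²) / (2·QD·QT)
  ∠DQT = 73.74°

Step 8: From BD = 14, BT = 13, DT = 24, by the inverse law of cosines:
  cos(∠DBT) = (BD² + BT² - DT²) / (2·BD·BT)
  ∠DBT = 125.43°

Step 9: From TA = 34.44, AP = 14, and ∠TAP = 30°, by the law of cosines:
  TP² = TA² + AP² - 2·TA·AP·cos(30°) = 1186 + 196 - 835.2 = 547.1
  TP ≈ 23.39

Step 10: From TA = 34.44, TD = 24, AD = 13, by the inverse law of cosines:
  cos(∠ATD) = (TA² + TD² - AD²) / (2·TA·TD)
  ∠ATD = 15.48°

Step 11: From AD = 13, AT = 34.44, DT = 24, by the inverse law of cosines:
  cos(∠DAT) = (AD² + AT² - DT²) / (2·AD·AT)
  ∠DAT = 29.52°

Step 12: From AD = 13, AY = 16.4, DY = 10, by the inverse law of cosines:
  cos(∠DAY) = (AD² + AY² - DY²) / (2·AD·AY)
  ∠DAY = 37.57°

Step 13: From YA = 16.4, YD = 10, AD = 13, by the inverse law of cosines:
  cos(∠AYD) = (YA² + YD² - AD²) / (2·YA·YD)
  ∠AYD = 52.43°

Step 14: From TA = 34.44, TP = 23.39, AP = 14, by the inverse law of cosines:
  cos(∠ATP) = (TA² + TP² - AP²) / (2·TA·TP)
  ∠ATP = 17.41°

Step 15: From PA = 14, PT = 23.39, AT = 34.44, by the inverse law of cosines:
  cos(∠APT) = (PA² + PT² - AT²) / (2·PA·PT)
  ∠APT = 132.59°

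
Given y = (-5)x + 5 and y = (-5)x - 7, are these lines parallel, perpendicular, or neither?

Slope of line 1: m1 = -5
Slope of line 2: m2 = -5
m1 = m2, so the lines are parallel.

Parallel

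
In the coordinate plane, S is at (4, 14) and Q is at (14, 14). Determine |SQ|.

d = sqrt((14 - 4)^2 + (14 - 14)^2)
d = sqrt(10^2 + 0^2)
d = sqrt(100 + 0)
d = sqrt(100) = 10

10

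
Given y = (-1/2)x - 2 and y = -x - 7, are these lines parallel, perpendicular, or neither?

Slope of line 1: m1 = -1/2
Slope of line 2: m2 = -1
For parallel lines we need equal slopes: -1/2 != -1.
For perpendicular lines we need m1*m2 = -1: (-1/2)(-1) = 1/2 != -1.
Since neither condition holds, the lines are neither parallel nor perpendicular.

Neither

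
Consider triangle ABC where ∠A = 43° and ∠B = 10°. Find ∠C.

Let angle C = x. Then 43 + 10 + x = 180.
x = 180 - 53 = 127 degrees.

127 degrees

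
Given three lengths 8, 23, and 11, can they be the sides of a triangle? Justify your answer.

No.
The triangle inequality is violated: 8 + 11 = 19 ≤ 23.
These lengths cannot form a triangle.

No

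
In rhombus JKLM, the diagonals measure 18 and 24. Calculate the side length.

In a rhombus, the diagonals bisect each other perpendicularly, creating four congruent right triangles.
Each triangle has legs 9 (half of 18) and 12 (half of 24).
The hypotenuse of each right triangle is a side of the rhombus:
side = sqrt(9^2 + 12^2) = sqrt(225) = 15

15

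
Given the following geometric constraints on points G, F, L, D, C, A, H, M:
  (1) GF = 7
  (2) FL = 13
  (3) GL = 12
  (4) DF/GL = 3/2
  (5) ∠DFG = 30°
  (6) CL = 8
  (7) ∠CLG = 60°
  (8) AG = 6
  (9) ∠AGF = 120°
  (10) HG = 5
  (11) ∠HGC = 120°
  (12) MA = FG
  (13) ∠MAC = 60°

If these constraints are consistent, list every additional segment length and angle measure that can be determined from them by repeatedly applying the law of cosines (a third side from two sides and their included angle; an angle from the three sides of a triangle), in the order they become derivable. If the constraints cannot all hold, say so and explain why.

The constraints are consistent. Derivable facts, in order:
After 1 step:
- FA = √127
- GC = 4·√7
- GD ≈ 12.44
- ∠FGL = 81.79°
- ∠FLG = 32.2°
- ∠GFL = 66.01°
After 2 steps:
- CH ≈ 13.78
- ∠AFG = 27.46°
- ∠CGL = 40.89°
- ∠DGF = 133.66°
- ∠FAG = 32.54°
- ∠FDG = 16.34°
- ∠GCL = 79.11°
After 3 steps:
- ∠CHG = 41.69°
- ∠GCH = 18.31°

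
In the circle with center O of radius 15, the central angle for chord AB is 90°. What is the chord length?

Chord = 2(15) sin(45°) = 15*sqrt(2)

15*sqrt(2)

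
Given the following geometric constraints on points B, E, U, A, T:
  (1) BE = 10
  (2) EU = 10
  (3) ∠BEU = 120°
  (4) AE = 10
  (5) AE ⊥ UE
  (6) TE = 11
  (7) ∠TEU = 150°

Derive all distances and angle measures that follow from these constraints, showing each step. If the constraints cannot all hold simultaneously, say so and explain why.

The constraints are consistent.

Step 1: From BE = 10, EU = 10, and ∠BEU = 120°, by the law of cosines:
  BU² = BE² + EU² - 2·BE·EU·cos(120°) = 100 + 100 + 100 = 300
  BU = 10·√3

Step 2: From UE = 10, EA = 10, and ∠UEA = 90°, by the law of cosines:
  UA² = UE² + EA² - 2·UE·EA·cos(90°) = 100 + 100 - 0 = 200
  UA = 10·√2

Step 3: From UE = 10, ET = 11, and ∠UET = 150°, by the law of cosines:
  UT² = UE² + ET² - 2·UE·ET·cos(150°) = 100 + 121 + 190.5 = 411.5
  UT ≈ 20.29

Step 4: From BE = 10, BU = 10·√3, EU = 10, by the inverse law of cosines:
  cos(∠EBU) = (BE² + BU² - EU²) / (2·BE·BU)
  ∠EBU = 30°

Step 5: From UA = 10·√2, UE = 10, AE = 10, by the inverse law of cosines:
  cos(∠AUE) = (UA² + UE² - AE²) / (2·UA·UE)
  ∠AUE = 45°

Step 6: From UB = 10·√3, UE = 10, BE = 10, by the inverse law of cosines:
  cos(∠BUE) = (UB² + UE² - BE²) / (2·UB·UE)
  ∠BUE = 30°

Step 7: From UE = 10, UT = 20.29, ET = 11, by the inverse law of cosines:
  cos(∠EUT) = (UE² + UT² - ET²) / (2·UE·UT)
  ∠EUT = 15.73°

Step 8: From AE = 10, AU = 10·√2, EU = 10, by the inverse law of cosines:
  cos(∠EAU) = (AE² + AU² - EU²) / (2·AE·AU)
  ∠EAU = 45°

Step 9: From TE = 11, TU = 20.29, EU = 10, by the inverse law of cosines:
  cos(∠ETU) = (TE² + TU² - EU²) / (2·TE·TU)
  ∠ETU = 14.27°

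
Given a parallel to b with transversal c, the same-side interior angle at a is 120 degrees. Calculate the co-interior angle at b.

Co-interior (same-side interior) angles are between the parallel lines on the same side of the transversal.
Unlike corresponding or alternate interior angles, they are supplementary rather than equal.
So the angle = 180 - 120 = 60 degrees.

60 degrees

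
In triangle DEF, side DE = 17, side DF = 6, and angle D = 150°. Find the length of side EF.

When two sides and the included angle are known, the law of cosines gives the third side.
c^2 = a^2 + b^2 - 2ab cos(C) generalizes the Pythagorean theorem to non-right triangles.
Here: EF^2 = 289 + 36 - 204*(-sqrt(3)/2) = 102*sqrt(3) + 325
EF = sqrt(102*sqrt(3) + 325)

sqrt(102*sqrt(3) + 325)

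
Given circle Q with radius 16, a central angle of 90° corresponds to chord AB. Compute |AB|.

Chord length = 2r sin(θ/2)
= 2 × 16 × sin(90°/2)
= 2 × 16 × sin(45°)
= 16*sqrt(2)

16*sqrt(2)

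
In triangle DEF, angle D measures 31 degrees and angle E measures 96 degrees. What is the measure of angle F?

angle F = 180 - 31 - 96 = 53 degrees.

53 degrees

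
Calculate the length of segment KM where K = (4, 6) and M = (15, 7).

d = sqrt((15 - 4)^2 + (7 - 6)^2)
d = sqrt(11^2 + 1^2)
d = sqrt(121 + 1)
d = sqrt(122)

sqrt(122)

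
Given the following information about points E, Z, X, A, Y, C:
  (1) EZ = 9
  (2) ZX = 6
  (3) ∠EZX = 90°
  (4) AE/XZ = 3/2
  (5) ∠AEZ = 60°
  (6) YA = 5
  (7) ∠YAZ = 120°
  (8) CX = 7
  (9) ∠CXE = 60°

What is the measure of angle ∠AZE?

From the given relations: AE = 3/2·XZ = 3/2·6 = 9.
Step 1: By the law of cosines on triangle ZEA: ZA² = 9² + 9² − 2·9·9·cos(60°) = 81, so ZA = 9.
Step 2: By the inverse law of cosines on triangle AZE: cos(∠AZE) = (9² + 9² − 9²) / (2·9·9) = 81/162 = 0.5, so ∠AZE = 60°.

Therefore, the measure of angle ∠AZE = 60°.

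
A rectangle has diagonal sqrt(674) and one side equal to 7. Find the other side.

b = sqrt(d^2 - a^2) = sqrt(674 - 49) = sqrt(625) = 25

25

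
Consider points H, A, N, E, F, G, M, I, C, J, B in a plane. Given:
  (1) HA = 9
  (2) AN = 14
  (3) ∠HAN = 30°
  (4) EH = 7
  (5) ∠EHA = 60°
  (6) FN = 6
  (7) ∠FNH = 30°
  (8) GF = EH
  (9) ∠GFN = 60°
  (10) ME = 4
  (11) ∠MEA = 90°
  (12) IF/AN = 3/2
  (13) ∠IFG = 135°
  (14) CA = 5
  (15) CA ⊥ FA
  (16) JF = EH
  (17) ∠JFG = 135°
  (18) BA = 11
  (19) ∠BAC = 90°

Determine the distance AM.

Step 1: By the law of cosines on triangle EHA: EA² = 7² + 9² − 2·7·9·cos(60°) = 67, so EA = √67.
Step 2: By the law of cosines on triangle AEM: AM² = √67² + 4² − 2·√67·4·cos(90°) = 83, so AM = √83.

Therefore, the length of AM = √83.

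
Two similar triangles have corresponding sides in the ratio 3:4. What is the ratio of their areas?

Area scales with the square of linear dimensions. If every length is multiplied by 3/4, then the area is multiplied by (3/4)^2 = 9/16.
The area ratio is 9:16.

9:16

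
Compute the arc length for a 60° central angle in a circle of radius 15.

Arc length = 2π(15)(1/6) = 5*pi

5*pi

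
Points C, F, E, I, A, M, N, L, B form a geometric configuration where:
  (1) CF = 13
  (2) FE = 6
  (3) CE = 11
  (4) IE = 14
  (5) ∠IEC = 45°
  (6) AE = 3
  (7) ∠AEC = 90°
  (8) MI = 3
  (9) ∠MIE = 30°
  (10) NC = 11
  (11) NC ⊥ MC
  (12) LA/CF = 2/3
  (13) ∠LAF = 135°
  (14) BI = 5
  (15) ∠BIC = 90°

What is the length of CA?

Step 1: By the law of cosines on triangle CEA: CA² = 11² + 3² − 2·11·3·cos(90°) = 130, so CA = √130.

Therefore, the length of CA = √130.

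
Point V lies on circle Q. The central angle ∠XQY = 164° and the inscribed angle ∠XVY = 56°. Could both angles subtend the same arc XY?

By the inscribed angle theorem, the inscribed angle for a central angle of 164° should be 164° / 2 = 82°.
The given inscribed angle is 56°, which does not equal 82°.
Therefore, no, they do not correspond to the same arc.

No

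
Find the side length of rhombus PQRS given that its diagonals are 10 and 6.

The diagonals of a rhombus bisect each other at right angles.
Half-diagonals: 10/2 = 5 and 6/2 = 3
side = sqrt(5^2 + 3^2)
side = sqrt(25 + 9)
side = sqrt(34)

sqrt(34)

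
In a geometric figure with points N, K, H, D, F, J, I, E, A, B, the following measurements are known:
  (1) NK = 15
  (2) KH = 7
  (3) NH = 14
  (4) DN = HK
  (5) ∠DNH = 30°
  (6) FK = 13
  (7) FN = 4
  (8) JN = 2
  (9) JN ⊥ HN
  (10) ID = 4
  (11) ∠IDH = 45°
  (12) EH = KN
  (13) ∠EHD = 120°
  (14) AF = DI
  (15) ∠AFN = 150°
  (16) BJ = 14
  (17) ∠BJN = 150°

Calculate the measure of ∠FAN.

From the given relations: AF = DI = 4.
Step 1: By the law of cosines on triangle AFN: AN² = 4² + 4² − 2·4·4·cos(150°) = 59.71, so AN ≈ 7.73.
Step 2: By the inverse law of cosines on triangle FAN: cos(∠FAN) = (4² + 7.73² − 4²) / (2·4·7.73) = 59.71/61.82 = 0.9659, so ∠FAN = 15°.

Therefore, the measure of angle ∠FAN = 15°.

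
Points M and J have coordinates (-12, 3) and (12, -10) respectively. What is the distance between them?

The horizontal distance is |12 - -12| = 24 and the vertical distance is |-10 - 3| = 13.
By the Pythagorean theorem, d = sqrt(24^2 + 13^2) = sqrt(745).

sqrt(745)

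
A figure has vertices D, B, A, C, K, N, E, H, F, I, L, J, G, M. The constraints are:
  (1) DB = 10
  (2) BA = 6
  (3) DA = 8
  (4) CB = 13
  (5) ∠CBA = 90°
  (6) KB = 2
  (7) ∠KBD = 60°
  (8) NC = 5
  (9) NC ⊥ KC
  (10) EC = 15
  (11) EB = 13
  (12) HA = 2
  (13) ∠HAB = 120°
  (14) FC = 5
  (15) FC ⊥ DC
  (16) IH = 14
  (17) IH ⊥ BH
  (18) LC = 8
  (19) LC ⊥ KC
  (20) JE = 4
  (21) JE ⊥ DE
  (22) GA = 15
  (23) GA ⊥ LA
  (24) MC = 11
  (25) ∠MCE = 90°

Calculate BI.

Step 1: By the law of cosines on triangle BAH: BH² = 6² + 2² − 2·6·2·cos(120°) = 52, so BH = 2·√13.
Step 2: By the law of cosines on triangle BHI: BI² = (2·√13)² + 14² − 2·2·√13·14·cos(90°) = 248, so BI = 2·√62.

Therefore, the length of BI = 2·√62.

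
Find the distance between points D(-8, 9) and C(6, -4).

d = sqrt((6 - -8)^2 + (-4 - 9)^2)
d = sqrt(14^2 + -13^2)
d = sqrt(196 + 169)
d = sqrt(365)

sqrt(365)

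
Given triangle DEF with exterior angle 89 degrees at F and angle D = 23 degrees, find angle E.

angle E = 89 - 23 = 66 degrees (exterior angle theorem).

66 degrees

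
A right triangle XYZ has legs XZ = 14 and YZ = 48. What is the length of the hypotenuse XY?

In a right triangle, the square of the hypotenuse equals the sum of the squares of the two legs.
The legs are 14 and 48, so the hypotenuse = sqrt(196 + 2304) = sqrt(2500) = 50.

50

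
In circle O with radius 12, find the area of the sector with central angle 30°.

The full circle has area πr² = π(12)² = 144*pi.
The sector covers 30° out of 360°, a fraction of 1/12.
Sector area = 144*pi × 1/12 = 12*pi.

12*pi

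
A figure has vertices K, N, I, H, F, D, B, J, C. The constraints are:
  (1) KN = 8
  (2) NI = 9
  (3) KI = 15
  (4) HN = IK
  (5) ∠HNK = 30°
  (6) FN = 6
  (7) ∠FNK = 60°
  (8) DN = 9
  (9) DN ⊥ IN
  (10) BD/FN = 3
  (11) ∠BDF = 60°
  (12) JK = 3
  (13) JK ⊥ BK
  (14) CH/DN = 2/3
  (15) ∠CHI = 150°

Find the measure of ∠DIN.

Step 1: By the law of cosines on triangle IND: ID² = 9² + 9² − 2·9·9·cos(90°) = 162, so ID = 9·√2.
Step 2: By the inverse law of cosines on triangle DIN: cos(∠DIN) = ((9·√2)² + 9² − 9²) / (2·9·√2·9) = 162/229.1 = 0.7071, so ∠DIN = 45°.

Therefore, the measure of angle ∠DIN = 45°.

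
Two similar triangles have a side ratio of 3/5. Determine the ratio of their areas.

The ratio of areas of similar triangles equals the square of the side ratio.
Side ratio = 3:5
Area ratio = (3/5)^2 = 9/25 = 9:25

9:25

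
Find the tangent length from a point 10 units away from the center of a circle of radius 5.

tangent = √(d² - r²) = √(10² - 5²) = √(100 - 25) = √75 = 5*sqrt(3)

5*sqrt(3)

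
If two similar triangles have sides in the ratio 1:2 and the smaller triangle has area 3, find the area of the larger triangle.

Area ratio = (1/2)^2 = 1/4. Area of the larger triangle = 3 * 4/1 = 12.

12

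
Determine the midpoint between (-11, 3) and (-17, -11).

The midpoint is the average of the coordinates:
x: (-11 + -17)/2 = -14
y: (3 + -11)/2 = -4
Midpoint = (-14, -4)

(-14, -4)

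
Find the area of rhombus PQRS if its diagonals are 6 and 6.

Area of a rhombus = (d1 * d2) / 2
Area = (6 * 6) / 2
Area = 36 / 2
Area = 18

18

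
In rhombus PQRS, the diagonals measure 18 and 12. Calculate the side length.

In a rhombus, the diagonals bisect each other perpendicularly, creating four congruent right triangles.
Each triangle has legs 9 (half of 18) and 6 (half of 12).
The hypotenuse of each right triangle is a side of the rhombus:
side = sqrt(9^2 + 6^2) = sqrt(117) = 3*sqrt(13)

3*sqrt(13)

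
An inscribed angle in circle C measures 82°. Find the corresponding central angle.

Central angle = 2 × 82° = 164° (inscribed angle theorem).

164°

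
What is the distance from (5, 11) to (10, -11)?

d = sqrt((10 - 5)^2 + (-11 - 11)^2)
d = sqrt(5^2 + -22^2)
d = sqrt(25 + 484)
d = sqrt(509)

sqrt(509)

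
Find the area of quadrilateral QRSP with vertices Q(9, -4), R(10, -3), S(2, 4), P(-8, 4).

The Shoelace formula works by pairing each vertex with the next (cycling back to the first).
For each pair, compute x_i*y_(i+1) - x_(i+1)*y_i:
  (9*-3 - 10*-4) = 13
  (10*4 - 2*-3) = 46
  (2*4 - -8*4) = 40
  (-8*-4 - 9*4) = -4
Taking half the absolute value of the total: Area = (1/2)(95) = 95/2.

95/2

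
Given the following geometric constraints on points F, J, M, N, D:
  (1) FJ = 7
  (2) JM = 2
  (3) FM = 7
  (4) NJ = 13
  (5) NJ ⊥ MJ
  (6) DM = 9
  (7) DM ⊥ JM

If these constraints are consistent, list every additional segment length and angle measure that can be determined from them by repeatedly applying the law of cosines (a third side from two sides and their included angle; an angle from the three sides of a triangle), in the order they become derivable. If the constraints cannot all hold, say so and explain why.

The constraints are consistent. Derivable facts, in order:
After 1 step:
- JD = √85
- MN = √173
- ∠FJM = 81.79°
- ∠FMJ = 81.79°
- ∠JFM = 16.43°
After 2 steps:
- ∠DJM = 77.47°
- ∠JDM = 12.53°
- ∠JMN = 81.25°
- ∠JNM = 8.75°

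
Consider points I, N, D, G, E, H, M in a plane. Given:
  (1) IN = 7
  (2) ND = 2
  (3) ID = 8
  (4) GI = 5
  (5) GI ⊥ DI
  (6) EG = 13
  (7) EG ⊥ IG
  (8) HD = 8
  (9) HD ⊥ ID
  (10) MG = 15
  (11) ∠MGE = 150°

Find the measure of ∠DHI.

Step 1: By the law of cosines on triangle HDI: HI² = 8² + 8² − 2·8·8·cos(90°) = 128, so HI = 8·√2.
Step 2: By the inverse law of cosines on triangle DHI: cos(∠DHI) = (8² + (8·√2)² − 8²) / (2·8·8·√2) = 128/181.02 = 0.7071, so ∠DHI = 45°.

Therefore, the measure of angle ∠DHI = 45°.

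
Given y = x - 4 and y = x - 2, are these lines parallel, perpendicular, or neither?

Slope of line 1: m1 = 1
Slope of line 2: m2 = 1
Since m1 = m2 = 1, the lines are parallel.

Parallel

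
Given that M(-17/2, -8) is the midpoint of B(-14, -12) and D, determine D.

Using the midpoint formula: M = ((x1 + x2)/2, (y1 + y2)/2)
We know M = (-17/2, -8) and B = (-14, -12)
For x: -17/2 = (-14 + x2)/2, so x2 = 2*-17/2 - -14 = -3
For y: -8 = (-12 + y2)/2, so y2 = 2*-8 - -12 = -4
D = (-3, -4)

(-3, -4)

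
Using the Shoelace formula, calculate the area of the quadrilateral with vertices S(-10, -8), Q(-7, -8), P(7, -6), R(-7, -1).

Shoelace: sum of cross terms = 119, Area = (1/2)|119| = 119/2

119/2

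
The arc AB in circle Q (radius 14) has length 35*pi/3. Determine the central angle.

The full circumference is 2πr = 28*pi.
The arc is 35*pi/3 / 28*pi = 5/12 of the full circle.
So the central angle = 5/12 × 360° = 150°.

150°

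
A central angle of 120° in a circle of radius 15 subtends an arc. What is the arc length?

The full circumference is 2πr = 2π(15) = 30*pi.
The arc spans 120° out of 360°, which is a fraction of 1/3.
Arc length = 30*pi × 1/3 = 10*pi.

10*pi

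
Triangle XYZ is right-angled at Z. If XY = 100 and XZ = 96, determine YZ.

By the Pythagorean theorem: YZ^2 = XY^2 - XZ^2
YZ^2 = 100^2 - 96^2 = 10000 - 9216 = 784
YZ = sqrt(784) = 28

28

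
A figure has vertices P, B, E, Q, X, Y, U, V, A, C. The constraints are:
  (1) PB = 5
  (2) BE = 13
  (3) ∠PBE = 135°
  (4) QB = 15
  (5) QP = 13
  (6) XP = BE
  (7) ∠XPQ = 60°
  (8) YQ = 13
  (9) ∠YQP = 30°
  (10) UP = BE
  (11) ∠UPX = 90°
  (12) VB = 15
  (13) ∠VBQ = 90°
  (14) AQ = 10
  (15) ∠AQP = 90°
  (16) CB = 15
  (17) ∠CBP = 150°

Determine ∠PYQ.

Step 1: By the law of cosines on triangle YQP: YP² = 13² + 13² − 2·13·13·cos(30°) = 45.28, so YP ≈ 6.73.
Step 2: By the inverse law of cosines on triangle PYQ: cos(∠PYQ) = (6.73² + 13² − 13²) / (2·6.73·13) = 45.28/174.96 = 0.2588, so ∠PYQ = 75°.

Therefore, the measure of angle ∠PYQ = 75°.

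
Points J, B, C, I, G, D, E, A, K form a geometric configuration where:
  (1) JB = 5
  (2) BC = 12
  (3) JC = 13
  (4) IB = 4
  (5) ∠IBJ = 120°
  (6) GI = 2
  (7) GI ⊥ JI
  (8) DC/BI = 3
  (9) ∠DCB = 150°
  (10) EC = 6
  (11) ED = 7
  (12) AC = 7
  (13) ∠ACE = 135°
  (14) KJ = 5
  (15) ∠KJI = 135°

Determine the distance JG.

Step 1: By the law of cosines on triangle JBI: JI² = 5² + 4² − 2·5·4·cos(120°) = 61, so JI = √61.
Step 2: By the law of cosines on triangle JIG: JG² = √61² + 2² − 2·√61·2·cos(90°) = 65, so JG = √65.

Therefore, the length of JG = √65.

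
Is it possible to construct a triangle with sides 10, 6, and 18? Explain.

Check the triangle inequality: 10 + 6 = 16 ≤ 18.
Since the sum of two sides does not exceed the third, no triangle can be formed.

No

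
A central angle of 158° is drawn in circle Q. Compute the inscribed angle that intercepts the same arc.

An inscribed angle intercepts an arc from a point on the circle, while the central angle intercepts the same arc from the center.
The inscribed angle is always half the central angle: 158° / 2 = 79°.

79°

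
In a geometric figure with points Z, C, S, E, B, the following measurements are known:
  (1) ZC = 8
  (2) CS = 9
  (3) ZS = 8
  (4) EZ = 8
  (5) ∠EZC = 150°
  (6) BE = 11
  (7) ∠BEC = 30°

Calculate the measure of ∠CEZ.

Step 1: By the law of cosines on triangle EZC: EC² = 8² + 8² − 2·8·8·cos(150°) = 238.85, so EC ≈ 15.45.
Step 2: By the inverse law of cosines on triangle CEZ: cos(∠CEZ) = (15.45² + 8² − 8²) / (2·15.45·8) = 238.85/247.28 = 0.9659, so ∠CEZ = 15°.

Therefore, the measure of angle ∠CEZ = 15°.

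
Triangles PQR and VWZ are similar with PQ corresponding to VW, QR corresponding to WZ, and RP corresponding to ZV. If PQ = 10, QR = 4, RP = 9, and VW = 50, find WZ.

Similar triangles have proportional sides. Setting up the proportion:
VW / PQ = WZ / QR
50 / 10 = WZ / 4
WZ = 4 * 50 / 10 = 20.

20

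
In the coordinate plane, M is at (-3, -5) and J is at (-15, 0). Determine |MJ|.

d = sqrt((-15 - -3)^2 + (0 - -5)^2)
d = sqrt(-12^2 + 5^2)
d = sqrt(144 + 25)
d = sqrt(169) = 13

13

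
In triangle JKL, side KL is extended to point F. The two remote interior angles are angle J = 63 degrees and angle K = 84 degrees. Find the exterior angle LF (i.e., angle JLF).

By the exterior angle theorem, an exterior angle of a triangle equals the sum of the two remote interior angles.
Exterior angle = angle J + angle K
Exterior angle = 63 + 84 = 147 degrees

147 degrees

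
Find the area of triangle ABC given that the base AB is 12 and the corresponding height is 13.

Area = (1/2)(12)(13) = 78

78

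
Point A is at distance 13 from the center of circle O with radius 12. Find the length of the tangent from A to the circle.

The tangent, radius, and line from the external point to the center form a right triangle.
The right angle is where the tangent meets the radius.
By the Pythagorean theorem: tangent² + 12² = 13²
tangent² = 169 - 144 = 25
tangent = 5

5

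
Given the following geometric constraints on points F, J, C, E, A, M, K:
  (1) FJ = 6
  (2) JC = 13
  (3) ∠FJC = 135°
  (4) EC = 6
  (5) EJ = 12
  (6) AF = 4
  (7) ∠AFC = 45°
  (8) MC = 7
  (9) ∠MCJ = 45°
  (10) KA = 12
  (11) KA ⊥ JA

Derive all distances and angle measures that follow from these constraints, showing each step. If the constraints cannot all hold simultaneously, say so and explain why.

The constraints are consistent.

Step 1: From FJ = 6, JC = 13, and ∠FJC = 135°, by the law of cosines:
  FC² = FJ² + JC² - 2·FJ·JC·cos(135°) = 36 + 169 + 110.3 = 315.3
  FC ≈ 17.76

Step 2: From JC = 13, CM = 7, and ∠JCM = 45°, by the law of cosines:
  JM² = JC² + CM² - 2·JC·CM·cos(45°) = 169 + 49 - 128.7 = 89.31
  JM ≈ 9.45

Step 3: From JC = 13, JE = 12, CE = 6, by the inverse law of cosines:
  cos(∠CJE) = (JC² + JE² - CE²) / (2·JC·JE)
  ∠CJE = 27.4°

Step 4: From CE = 6, CJ = 13, EJ = 12, by the inverse law of cosines:
  cos(∠ECJ) = (CE² + CJ² - EJ²) / (2·CE·CJ)
  ∠ECJ = 66.98°

Step 5: From EC = 6, EJ = 12, CJ = 13, by the inverse law of cosines:
  cos(∠CEJ) = (EC² + EJ² - CJ²) / (2·EC·EJ)
  ∠CEJ = 85.62°

Step 6: From CF = 17.76, FA = 4, and ∠CFA = 45°, by the law of cosines:
  CA² = CF² + FA² - 2·CF·FA·cos(45°) = 315.3 + 16 - 100.4 = 230.9
  CA ≈ 15.19

Step 7: From FC = 17.76, FJ = 6, CJ = 13, by the inverse law of cosines:
  cos(∠CFJ) = (FC² + FJ² - CJ²) / (2·FC·FJ)
  ∠CFJ = 31.18°

Step 8: From JC = 13, JM = 9.45, CM = 7, by the inverse law of cosines:
  cos(∠CJM) = (JC² + JM² - CM²) / (2·JC·JM)
  ∠CJM = 31.59°

Step 9: From CF = 17.76, CJ = 13, FJ = 6, by the inverse law of cosines:
  cos(∠FCJ) = (CF² + CJ² - FJ²) / (2·CF·CJ)
  ∠FCJ = 13.82°

Step 10: From MC = 7, MJ = 9.45, CJ = 13, by the inverse law of cosines:
  cos(∠CMJ) = (MC² + MJ² - CJ²) / (2·MC·MJ)
  ∠CMJ = 103.41°

Step 11: From CA = 15.19, CF = 17.76, AF = 4, by the inverse law of cosines:
  cos(∠ACF) = (CA² + CF² - AF²) / (2·CA·CF)
  ∠ACF = 10.73°

Step 12: From AC = 15.19, AF = 4, CF = 17.76, by the inverse law of cosines:
  cos(∠CAF) = (AC² + AF² - CF²) / (2·AC·AF)
  ∠CAF = 124.27°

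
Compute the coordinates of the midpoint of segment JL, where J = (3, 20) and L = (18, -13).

The midpoint is the point halfway along the segment.
Move half the horizontal distance: 3 + (18 - 3)/2 = 3 + 15/2 = 21/2
Move half the vertical distance: 20 + (-13 - 20)/2 = 20 + -33/2 = 7/2
Midpoint = (21/2, 7/2)

(21/2, 7/2)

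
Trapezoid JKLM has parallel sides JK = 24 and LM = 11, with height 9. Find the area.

A trapezoid's area equals the midsegment times the height.
The midsegment is (24 + 11) / 2 = 35/2.
Area = 35/2 * 9 = 315/2.

315/2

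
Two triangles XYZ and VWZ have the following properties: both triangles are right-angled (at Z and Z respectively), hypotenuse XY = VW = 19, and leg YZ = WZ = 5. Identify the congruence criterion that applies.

The given information matches HL: The hypotenuse and one leg of two right triangles are equal (Hypotenuse-Leg).

HL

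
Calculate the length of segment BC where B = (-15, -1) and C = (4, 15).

d = sqrt((4 - -15)^2 + (15 - -1)^2)
d = sqrt(19^2 + 16^2)
d = sqrt(361 + 256)
d = sqrt(617)

sqrt(617)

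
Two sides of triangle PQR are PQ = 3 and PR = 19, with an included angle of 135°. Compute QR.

Law of cosines: QR^2 = 3^2 + 19^2 - 2(3)(19)cos(135°) = 57*sqrt(2) + 370, so QR = sqrt(57*sqrt(2) + 370).

sqrt(57*sqrt(2) + 370)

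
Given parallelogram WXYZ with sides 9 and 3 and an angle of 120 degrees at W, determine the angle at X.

In a parallelogram, consecutive angles are supplementary (sum to 180°).
angle X = 180 - angle W
angle X = 180 - 120
angle X = 60 degrees

60 degrees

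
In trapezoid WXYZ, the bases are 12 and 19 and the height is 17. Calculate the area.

Area of a trapezoid = (base1 + base2) * height / 2
Area = (12 + 19) * 17 / 2
Area = 31 * 17 / 2
Area = 527 / 2
Area = 527/2

527/2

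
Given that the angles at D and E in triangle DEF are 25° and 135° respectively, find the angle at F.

angle F = 180 - 25 - 135 = 20 degrees.

20 degrees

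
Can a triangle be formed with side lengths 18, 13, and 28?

Check all three triangle inequalities:
18 + 13 = 31 > 28 ✓
18 + 28 = 46 > 13 ✓
13 + 28 = 41 > 18 ✓
All conditions hold, so these sides form a valid triangle.

Yes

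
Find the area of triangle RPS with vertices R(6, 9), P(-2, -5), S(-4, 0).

Using the Shoelace formula for a triangle:
Area = (1/2)|x0(y1 - y2) + x1(y2 - y0) + x2(y0 - y1)|
Area = (1/2)|6(-5 - 0) + -2(0 - 9) + -4(9 - -5)|
Area = (1/2)|-30 + 18 + -56|
Area = (1/2)|-68|
Area = (1/2)(68)
Area = 34

34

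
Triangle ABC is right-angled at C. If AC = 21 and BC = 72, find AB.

In a right triangle, the square of the hypotenuse equals the sum of the squares of the two legs.
The legs are 21 and 72, so the hypotenuse = sqrt(441 + 5184) = sqrt(5625) = 75.

75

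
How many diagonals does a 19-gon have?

The number of diagonals in an n-gon is n(n - 3)/2.
For n = 19: 19(19 - 3)/2 = 19 × 16 / 2 = 152.

152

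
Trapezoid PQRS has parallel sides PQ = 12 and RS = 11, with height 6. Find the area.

Area of a trapezoid = (base1 + base2) * height / 2
Area = (12 + 11) * 6 / 2
Area = 23 * 6 / 2
Area = 138 / 2
Area = 69

69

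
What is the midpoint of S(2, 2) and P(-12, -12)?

M = ((x₁ + x₂)/2, (y₁ + y₂)/2)
= ((2 + -12)/2, (2 + -12)/2)
= (-10/2, -10/2) = (-5, -5)

(-5, -5)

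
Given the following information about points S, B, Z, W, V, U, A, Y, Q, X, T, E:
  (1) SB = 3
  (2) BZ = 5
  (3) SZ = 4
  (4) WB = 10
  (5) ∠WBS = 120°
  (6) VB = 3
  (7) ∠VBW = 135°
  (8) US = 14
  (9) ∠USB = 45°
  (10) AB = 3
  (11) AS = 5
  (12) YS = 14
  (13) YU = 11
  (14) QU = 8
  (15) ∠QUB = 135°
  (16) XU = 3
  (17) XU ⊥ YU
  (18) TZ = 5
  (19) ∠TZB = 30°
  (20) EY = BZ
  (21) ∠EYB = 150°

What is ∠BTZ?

Step 1: By the law of cosines on triangle TZB: TB² = 5² + 5² − 2·5·5·cos(30°) = 6.7, so TB ≈ 2.59.
Step 2: By the inverse law of cosines on triangle BTZ: cos(∠BTZ) = (2.59² + 5² − 5²) / (2·2.59·5) = 6.7/25.88 = 0.2588, so ∠BTZ = 75°.

Therefore, the measure of angle ∠BTZ = 75°.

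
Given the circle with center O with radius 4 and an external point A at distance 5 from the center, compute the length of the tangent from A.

The tangent, radius, and line from the external point to the center form a right triangle.
The right angle is where the tangent meets the radius.
By the Pythagorean theorem: tangent² + 4² = 5²
tangent² = 25 - 16 = 9
tangent = 3

3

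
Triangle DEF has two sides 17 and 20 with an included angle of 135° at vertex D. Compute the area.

Area = (1/2) * DE * DF * sin(D)
Area = (1/2) * 17 * 20 * sin(135°)
Area = (1/2) * 17 * 20 * sqrt(2)/2
Area = 85*sqrt(2)

85*sqrt(2)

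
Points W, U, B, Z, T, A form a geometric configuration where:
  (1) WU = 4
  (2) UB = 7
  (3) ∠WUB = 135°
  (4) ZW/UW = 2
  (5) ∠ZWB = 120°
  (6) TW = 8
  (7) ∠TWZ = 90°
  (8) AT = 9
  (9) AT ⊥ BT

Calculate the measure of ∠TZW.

From the given relations: ZW = 2·UW = 2·4 = 8.
Step 1: By the law of cosines on triangle ZWT: ZT² = 8² + 8² − 2·8·8·cos(90°) = 128, so ZT = 8·√2.
Step 2: By the inverse law of cosines on triangle TZW: cos(∠TZW) = ((8·√2)² + 8² − 8²) / (2·8·√2·8) = 128/181.02 = 0.7071, so ∠TZW = 45°.

Therefore, the measure of angle ∠TZW = 45°.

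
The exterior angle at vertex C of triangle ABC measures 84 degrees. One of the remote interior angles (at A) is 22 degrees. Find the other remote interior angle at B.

angle B = 84 - 22 = 62 degrees (exterior angle theorem).

62 degrees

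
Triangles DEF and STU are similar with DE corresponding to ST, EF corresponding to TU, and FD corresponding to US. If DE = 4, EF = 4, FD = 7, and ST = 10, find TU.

Since the triangles are similar, the ratio of corresponding sides is constant.
Scale factor k = ST / DE = 10 / 4 = 5/2
TU = k * EF = 5/2 * 4 = 10

10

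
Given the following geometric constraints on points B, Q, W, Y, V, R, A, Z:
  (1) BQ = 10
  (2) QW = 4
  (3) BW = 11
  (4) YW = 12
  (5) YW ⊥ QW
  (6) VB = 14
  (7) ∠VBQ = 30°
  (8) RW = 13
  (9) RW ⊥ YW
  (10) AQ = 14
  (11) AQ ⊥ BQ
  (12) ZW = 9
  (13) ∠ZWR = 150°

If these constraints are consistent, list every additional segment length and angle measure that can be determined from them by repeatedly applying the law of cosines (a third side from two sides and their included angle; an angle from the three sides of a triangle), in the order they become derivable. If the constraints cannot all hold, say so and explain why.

The constraints are consistent. Derivable facts, in order:
After 1 step:
- BA = 2·√74
- QV ≈ 7.32
- QY = 4·√10
- RZ ≈ 21.28
- YR ≈ 17.69
- ∠BQW = 93.58°
- ∠BWQ = 65.14°
- ∠QBW = 21.28°
After 2 steps:
- ∠ABQ = 54.46°
- ∠BAQ = 35.54°
- ∠BQV = 106.88°
- ∠BVQ = 43.12°
- ∠QYW = 18.43°
- ∠RYW = 47.29°
- ∠RZW = 17.79°
- ∠WQY = 71.57°
- ∠WRY = 42.71°
- ∠WRZ = 12.21°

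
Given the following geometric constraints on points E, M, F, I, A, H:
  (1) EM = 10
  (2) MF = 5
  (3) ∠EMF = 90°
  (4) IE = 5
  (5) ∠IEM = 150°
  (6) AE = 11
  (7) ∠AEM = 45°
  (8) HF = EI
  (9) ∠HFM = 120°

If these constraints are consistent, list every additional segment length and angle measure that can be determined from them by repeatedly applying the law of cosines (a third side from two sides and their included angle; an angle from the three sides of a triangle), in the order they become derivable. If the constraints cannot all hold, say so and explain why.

The constraints are consistent. Derivable facts, in order:
After 1 step:
- EF = 5·√5
- MA ≈ 8.09
- MH = 5·√3
- MI ≈ 14.55
After 2 steps:
- ∠AME = 74.06°
- ∠EAM = 60.94°
- ∠EFM = 63.43°
- ∠EIM = 20.1°
- ∠EMI = 9.9°
- ∠FEM = 26.57°
- ∠FHM = 30°
- ∠FMH = 30°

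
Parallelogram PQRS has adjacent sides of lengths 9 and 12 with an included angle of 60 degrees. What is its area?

Area = a * b * sin(theta)
Area = 9 * 12 * sin(60 degrees)
Area = 108 * sqrt(3)/2
Area = 54*sqrt(3)

54*sqrt(3)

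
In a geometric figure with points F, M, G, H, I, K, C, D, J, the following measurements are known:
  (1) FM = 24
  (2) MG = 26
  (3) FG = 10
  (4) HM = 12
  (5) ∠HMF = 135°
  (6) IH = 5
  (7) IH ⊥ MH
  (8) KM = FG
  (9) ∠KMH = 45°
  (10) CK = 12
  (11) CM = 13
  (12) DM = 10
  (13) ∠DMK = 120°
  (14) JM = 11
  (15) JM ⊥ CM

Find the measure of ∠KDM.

From the given relations: KM = FG = 10.
Step 1: By the law of cosines on triangle DMK: DK² = 10² + 10² − 2·10·10·cos(120°) = 300, so DK = 10·√3.
Step 2: By the inverse law of cosines on triangle KDM: cos(∠KDM) = ((10·√3)² + 10² − 10²) / (2·10·√3·10) = 300/346.41 = 0.866, so ∠KDM = 30°.

Therefore, the measure of angle ∠KDM = 30°.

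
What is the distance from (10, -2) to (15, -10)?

The horizontal distance is |15 - 10| = 5 and the vertical distance is |-10 - -2| = 8.
By the Pythagorean theorem, d = sqrt(5^2 + 8^2) = sqrt(89).

sqrt(89)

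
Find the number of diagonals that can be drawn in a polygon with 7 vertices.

Each of the 7 vertices connects to 4 non-adjacent vertices via diagonals.
Total connections = 7 × 4 = 28, but each diagonal is counted twice.
Number of diagonals = 28 / 2 = 14.

14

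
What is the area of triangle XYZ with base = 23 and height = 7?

Area = (1/2) * base * height
Area = (1/2) * 23 * 7
Area = 161/2

161/2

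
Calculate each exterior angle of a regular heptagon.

Each exterior angle of a regular n-gon is 360 / n.
For n = 7: 360 / 7 = 360/7 degrees.

360/7 degrees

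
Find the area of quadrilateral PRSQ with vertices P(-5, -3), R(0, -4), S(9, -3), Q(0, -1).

Using the Shoelace formula for a quadrilateral (vertices in order):
Area = (1/2)|sum of (x_i * y_(i+1) - x_(i+1) * y_i)|
Terms: (-5*-4 - 0*-3) = 20, (0*-3 - 9*-4) = 36, (9*-1 - 0*-3) = -9, (0*-3 - -5*-1) = -5
Sum = 42
Area = (1/2)(42) = 21

21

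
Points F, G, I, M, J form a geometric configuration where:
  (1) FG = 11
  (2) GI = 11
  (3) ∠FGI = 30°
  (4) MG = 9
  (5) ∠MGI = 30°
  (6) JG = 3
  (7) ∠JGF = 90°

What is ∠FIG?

Step 1: By the law of cosines on triangle IGF: IF² = 11² + 11² − 2·11·11·cos(30°) = 32.42, so IF ≈ 5.69.
Step 2: By the inverse law of cosines on triangle FIG: cos(∠FIG) = (5.69² + 11² − 11²) / (2·5.69·11) = 32.42/125.27 = 0.2588, so ∠FIG = 75°.

Therefore, the measure of angle ∠FIG = 75°.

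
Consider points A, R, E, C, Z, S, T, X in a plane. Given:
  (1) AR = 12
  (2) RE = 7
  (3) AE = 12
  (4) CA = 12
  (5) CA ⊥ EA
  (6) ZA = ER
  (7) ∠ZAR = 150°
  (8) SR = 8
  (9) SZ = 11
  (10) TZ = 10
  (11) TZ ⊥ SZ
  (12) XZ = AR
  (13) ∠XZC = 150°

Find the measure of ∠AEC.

Step 1: By the law of cosines on triangle EAC: EC² = 12² + 12² − 2·12·12·cos(90°) = 288, so EC = 12·√2.
Step 2: By the inverse law of cosines on triangle AEC: cos(∠AEC) = (12² + (12·√2)² − 12²) / (2·12·12·√2) = 288/407.29 = 0.7071, so ∠AEC = 45°.

Therefore, the measure of angle ∠AEC = 45°.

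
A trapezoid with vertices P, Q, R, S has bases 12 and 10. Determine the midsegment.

The midsegment of a trapezoid = (base1 + base2) / 2
midsegment = (12 + 10) / 2
midsegment = 22 / 2
midsegment = 11

11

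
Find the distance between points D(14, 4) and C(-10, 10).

d = sqrt((-24)^2 + (6)^2) = sqrt(612) = 6*sqrt(17)

6*sqrt(17)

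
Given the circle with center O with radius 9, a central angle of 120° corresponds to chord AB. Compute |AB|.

Chord length = 2r sin(θ/2)
= 2 × 9 × sin(120°/2)
= 2 × 9 × sin(60°)
= 9*sqrt(3)

9*sqrt(3)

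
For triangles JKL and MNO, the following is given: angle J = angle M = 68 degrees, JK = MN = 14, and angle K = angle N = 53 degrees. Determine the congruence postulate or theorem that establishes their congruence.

Consider the given information: angle J = angle M = 68 degrees, JK = MN = 14, and angle K = angle N = 53 degrees
This is not SAS or HL: SAS requires two sides and the included angle between them. HL only applies to right triangles with matching hypotenuse and leg.
The correct criterion is ASA. Two pairs of corresponding angles and the included side are equal (Angle-Side-Angle).

ASA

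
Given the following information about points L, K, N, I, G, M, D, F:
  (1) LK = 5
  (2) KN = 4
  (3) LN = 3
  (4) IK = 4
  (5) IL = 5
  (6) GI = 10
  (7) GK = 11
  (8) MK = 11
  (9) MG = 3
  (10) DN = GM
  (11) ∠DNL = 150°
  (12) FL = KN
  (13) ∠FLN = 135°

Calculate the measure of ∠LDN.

From the given relations: DN = GM = 3.
Step 1: By the law of cosines on triangle DNL: DL² = 3² + 3² − 2·3·3·cos(150°) = 33.59, so DL ≈ 5.8.
Step 2: By the inverse law of cosines on triangle LDN: cos(∠LDN) = (5.8² + 3² − 3²) / (2·5.8·3) = 33.59/34.77 = 0.9659, so ∠LDN = 15°.

Therefore, the measure of angle ∠LDN = 15°.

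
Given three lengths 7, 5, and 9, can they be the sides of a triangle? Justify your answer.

Yes.
The triangle inequality requires that the sum of any two sides exceeds the third.
Here 5 + 7 = 12 > 9, so the condition is met.

Yes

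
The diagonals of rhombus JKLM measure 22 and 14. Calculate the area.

Area of a rhombus = (d1 * d2) / 2
Area = (22 * 14) / 2
Area = 308 / 2
Area = 154

154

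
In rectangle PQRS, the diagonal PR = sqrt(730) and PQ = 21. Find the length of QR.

Using the Pythagorean theorem: d^2 = a^2 + b^2
b^2 = d^2 - a^2
b^2 = 730 - 441
b^2 = 289
b = sqrt(289) = 17

17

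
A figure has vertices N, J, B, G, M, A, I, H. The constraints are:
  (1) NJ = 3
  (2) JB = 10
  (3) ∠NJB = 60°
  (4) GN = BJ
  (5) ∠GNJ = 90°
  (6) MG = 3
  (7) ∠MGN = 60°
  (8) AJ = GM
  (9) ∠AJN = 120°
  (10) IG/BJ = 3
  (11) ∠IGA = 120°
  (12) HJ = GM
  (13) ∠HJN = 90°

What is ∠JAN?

From the given relations: AJ = GM = 3.
Step 1: By the law of cosines on triangle AJN: AN² = 3² + 3² − 2·3·3·cos(120°) = 27, so AN = 3·√3.
Step 2: By the inverse law of cosines on triangle JAN: cos(∠JAN) = (3² + (3·√3)² − 3²) / (2·3·3·√3) = 27/31.18 = 0.866, so ∠JAN = 30°.

Therefore, the measure of angle ∠JAN = 30°.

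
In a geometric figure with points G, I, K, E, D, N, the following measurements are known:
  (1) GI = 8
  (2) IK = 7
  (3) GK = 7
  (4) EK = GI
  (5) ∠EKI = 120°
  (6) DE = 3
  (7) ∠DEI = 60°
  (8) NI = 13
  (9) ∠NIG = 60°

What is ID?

From the given relations: EK = GI = 8.
Step 1: By the law of cosines on triangle EKI: EI² = 8² + 7² − 2·8·7·cos(120°) = 169, so EI = 13.
Step 2: By the law of cosines on triangle IED: ID² = 13² + 3² − 2·13·3·cos(60°) = 139, so ID = √139.

Therefore, the length of ID = √139.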